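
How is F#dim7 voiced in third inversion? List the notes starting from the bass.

Eb, F#, A, C

In root position, F#dim7 is F#–A–C–Eb.
Third inversion puts the seventh (Eb) in the bass.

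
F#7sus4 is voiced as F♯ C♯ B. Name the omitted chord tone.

E

The full F#7sus4 chord is F♯, B, C♯, E.
Comparing with the voicing, the minor 7th (7th) — E — is absent.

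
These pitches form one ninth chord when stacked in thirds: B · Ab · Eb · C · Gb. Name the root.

Arranged so that each adjacent pair is a third by letter name: Ab – C – Eb – Gb – B.
The bottom of that stack, Ab, is the root (this is Ab dominant seventh sharp nine).

Ab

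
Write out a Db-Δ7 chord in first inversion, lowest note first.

Db-Δ7 = Db–Fb–Ab–C; first inversion → third (Fb) lowest.

Fb Ab C Db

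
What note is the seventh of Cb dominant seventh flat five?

B-double-flat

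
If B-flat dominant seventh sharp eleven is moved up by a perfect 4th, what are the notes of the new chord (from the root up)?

Eb – G – Bb – Db – A

Bb up a perfect 4th → Eb. New chord: Eb dominant seventh sharp eleven.
Eb — root
G — major 3rd
Bb — perfect 5th
Db — minor 7th
A — augmented 11th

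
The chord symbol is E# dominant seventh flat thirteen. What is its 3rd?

G𝄪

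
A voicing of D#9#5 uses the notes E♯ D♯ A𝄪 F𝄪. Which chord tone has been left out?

D#9#5 = D♯, F𝄪, A𝄪, C♯, E♯. The voicing lacks the 7th (minor 7th), C♯.

C♯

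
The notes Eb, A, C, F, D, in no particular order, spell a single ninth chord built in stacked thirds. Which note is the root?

D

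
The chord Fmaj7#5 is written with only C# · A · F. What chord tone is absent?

The full Fmaj7#5 chord is F, A, C#, E.
Comparing with the voicing, the major 7th (7th) — E — is absent.

E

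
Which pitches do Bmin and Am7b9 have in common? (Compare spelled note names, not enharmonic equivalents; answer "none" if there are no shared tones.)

none

Bmin = B, D, F♯.
Am7b9 = A, C, E, G, B♭.
Shared: none.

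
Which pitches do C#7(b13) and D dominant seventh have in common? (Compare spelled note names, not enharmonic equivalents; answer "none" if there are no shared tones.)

A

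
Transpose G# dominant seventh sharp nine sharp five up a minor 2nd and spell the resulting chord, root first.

A  C♯  E♯  G  B♯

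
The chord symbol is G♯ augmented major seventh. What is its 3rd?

Root of G♯ augmented major seventh = G-sharp. The 3rd is a major 3rd: G-sharp up a major 3rd → B-sharp.

B-sharp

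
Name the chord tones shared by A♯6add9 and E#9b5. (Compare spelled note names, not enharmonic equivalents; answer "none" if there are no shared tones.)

E#, F##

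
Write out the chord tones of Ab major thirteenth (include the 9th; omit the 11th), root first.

Ab – C – Eb – G – Bb – F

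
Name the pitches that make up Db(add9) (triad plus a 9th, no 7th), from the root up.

Db, F, Ab, Eb

Root Db, quality added-ninth:
root → Db
3rd (major 3rd) → F
5th (perfect 5th) → Ab
9th (major 9th) → Eb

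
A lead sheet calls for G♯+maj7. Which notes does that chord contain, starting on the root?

G# B# D## F##

Root G#, quality augmented major seventh:
Root: G#
Major 3rd (3rd): B#
Augmented 5th (5th): D##
Major 7th (7th): F##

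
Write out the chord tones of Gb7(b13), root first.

Gb  Bb  Db  Fb  Ebb

Gb7(b13): dominant seventh flat thirteen on Gb.
Gb — root
Bb — major 3rd
Db — perfect 5th
Fb — minor 7th
Ebb — minor 13th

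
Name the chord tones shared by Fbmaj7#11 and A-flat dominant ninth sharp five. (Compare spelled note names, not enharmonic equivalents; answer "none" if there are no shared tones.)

Ab  Bb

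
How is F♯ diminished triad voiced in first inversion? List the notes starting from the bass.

F♯ diminished triad = F♯–A–C; first inversion → third (A) lowest.

A, C, F♯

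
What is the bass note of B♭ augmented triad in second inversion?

F#

B♭ augmented triad = Bb–D–F#. Second inversion → fifth in the bass = F#.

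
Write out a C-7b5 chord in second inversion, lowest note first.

In root position, C-7b5 is C–Eb–Gb–Bb.
Second inversion puts the fifth (Gb) in the bass.

Gb  Bb  C  Eb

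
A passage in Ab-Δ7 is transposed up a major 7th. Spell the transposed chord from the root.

A major 7th up from Ab is G, so the new chord is G minor-major seventh.
root → G
3rd (minor 3rd) → Bb
5th (perfect 5th) → D
7th (major 7th) → F#

G Bb D F#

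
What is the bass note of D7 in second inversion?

D7 = D–F#–A–C. Second inversion → fifth in the bass = A.

A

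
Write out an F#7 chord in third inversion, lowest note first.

In root position, F#7 is F#–A#–C#–E.
Third inversion puts the seventh (E) in the bass.

E, F#, A#, C#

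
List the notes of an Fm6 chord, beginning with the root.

F A♭ C D

Root F, quality minor sixth:
root → F
3rd (minor 3rd) → A♭
5th (perfect 5th) → C
6th (major 6th) → D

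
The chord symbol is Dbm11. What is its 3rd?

F♭

Root of Dbm11 = D♭. The 3rd is a minor 3rd: D♭ up a minor 3rd → F♭.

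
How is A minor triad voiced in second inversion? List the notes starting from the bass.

E, A, C

A minor triad = A–C–E; second inversion → fifth (E) lowest.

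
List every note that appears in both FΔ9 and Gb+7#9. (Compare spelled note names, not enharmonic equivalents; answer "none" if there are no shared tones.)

FΔ9 = F, A, C, E, G.
Gb+7#9 = G♭, B♭, D, F♭, A.
Shared: A.

A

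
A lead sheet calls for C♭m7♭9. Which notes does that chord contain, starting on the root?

C♭m7♭9: minor seventh flat nine on Cb.
root → Cb
3rd (minor 3rd) → Ebb
5th (perfect 5th) → Gb
7th (minor 7th) → Bbb
9th (minor 9th) → Dbb

Cb  Ebb  Gb  Bbb  Dbb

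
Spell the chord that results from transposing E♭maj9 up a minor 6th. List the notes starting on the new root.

Transposed root: Eb → Cb (minor 6th up). So we spell Cb major ninth:
- root: Cb
- major 3rd: Eb
- perfect 5th: Gb
- major 7th: Bb
- major 9th: Db

Cb Eb Gb Bb Db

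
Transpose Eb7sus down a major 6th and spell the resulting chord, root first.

Gb  Cb  Db  Fb

Transposed root: Eb → Gb (major 6th down). So we spell Gb dominant seventh suspended fourth:
Root: Gb
Perfect 4th (4th): Cb
Perfect 5th (5th): Db
Minor 7th (7th): Fb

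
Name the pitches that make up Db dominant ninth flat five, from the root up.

Db  F  Abb  Cb  Eb

Root Db, quality dominant ninth flat five:
Root: Db
Major 3rd (3rd): F
Diminished 5th (5th): Abb
Minor 7th (7th): Cb
Major 9th (9th): Eb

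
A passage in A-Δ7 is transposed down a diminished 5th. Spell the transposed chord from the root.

A down a diminished 5th → D#. New chord: D# minor-major seventh.
root → D#
3rd (minor 3rd) → F#
5th (perfect 5th) → A#
7th (major 7th) → C##

D#, F#, A#, C##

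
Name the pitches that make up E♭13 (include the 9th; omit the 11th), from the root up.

Eb G Bb Db F C

E♭13: dominant thirteenth on Eb.
Root: Eb
Major 3rd (3rd): G
Perfect 5th (5th): Bb
Minor 7th (7th): Db
Major 9th (9th): F
Major 13th (13th): C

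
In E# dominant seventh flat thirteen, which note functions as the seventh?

E# dominant seventh flat thirteen is built on E-sharp; its 7th is a minor 7th above the root.
A seventh above E uses the letter D, and the minor 7th above E-sharp is D-sharp.

D-sharp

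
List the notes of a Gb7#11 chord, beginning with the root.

Gb, Bb, Db, Fb, C

Gb7#11: dominant seventh sharp eleven on Gb.
root → Gb
3rd (major 3rd) → Bb
5th (perfect 5th) → Db
7th (minor 7th) → Fb
11th (augmented 11th) → C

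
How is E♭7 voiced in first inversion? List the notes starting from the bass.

G, Bb, Db, Eb

E♭7 = Eb–G–Bb–Db; first inversion → third (G) lowest.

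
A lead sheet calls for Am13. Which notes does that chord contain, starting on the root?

Am13: minor thirteenth on A.
root → A
3rd (minor 3rd) → C
5th (perfect 5th) → E
7th (minor 7th) → G
9th (major 9th) → B
11th (perfect 11th) → D
13th (major 13th) → F#

A C E G B D F#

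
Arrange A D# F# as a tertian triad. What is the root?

Arranged so that each adjacent pair is a third by letter name: D# – F# – A.
The bottom of that stack, D#, is the root (this is D# diminished triad).

D#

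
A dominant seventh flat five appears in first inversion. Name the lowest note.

C#

A dominant seventh flat five = A–C#–Eb–G. First inversion → third in the bass = C#.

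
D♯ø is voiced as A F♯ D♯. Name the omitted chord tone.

C♯

D♯ø = D♯, F♯, A, C♯. The voicing lacks the 7th (minor 7th), C♯.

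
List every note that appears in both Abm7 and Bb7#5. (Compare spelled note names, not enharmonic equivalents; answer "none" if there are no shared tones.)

Ab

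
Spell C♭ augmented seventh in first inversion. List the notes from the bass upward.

C♭ augmented seventh = Cb–Eb–G–Bbb; first inversion → third (Eb) lowest.

Eb, G, Bbb, Cb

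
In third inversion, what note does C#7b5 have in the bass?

C#7b5 in root position is C#–E#–G–B.
Third inversion places the seventh in the bass, which is B.

B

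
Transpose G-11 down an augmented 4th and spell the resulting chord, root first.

D♭ F♭ A♭ C♭ E♭ G♭

Transposed root: G → D♭ (augmented 4th down). So we spell D♭ minor eleventh:
D♭ — root
F♭ — minor 3rd
A♭ — perfect 5th
C♭ — minor 7th
E♭ — major 9th
G♭ — perfect 11th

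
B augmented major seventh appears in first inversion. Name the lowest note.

D-sharp

B augmented major seventh in root position is B–D-sharp–F-double-sharp–A-sharp.
First inversion places the third in the bass, which is D-sharp.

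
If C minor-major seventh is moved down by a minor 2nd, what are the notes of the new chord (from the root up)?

Transposed root: C → B (minor 2nd down). So we spell B minor-major seventh:
B — root
D — minor 3rd
F-sharp — perfect 5th
A-sharp — major 7th

B  D  F-sharp  A-sharp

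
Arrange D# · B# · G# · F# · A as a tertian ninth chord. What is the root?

G#

Stacking in thirds gives G# – B# – D# – F# – A, so G# is the root — G# dominant seventh flat nine.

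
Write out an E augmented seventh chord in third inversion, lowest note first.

E augmented seventh = E–G#–B#–D; third inversion → seventh (D) lowest.

D – E – G# – B#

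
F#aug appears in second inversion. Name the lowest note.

C𝄪

F#aug in root position is F♯–A♯–C𝄪.
Second inversion places the fifth in the bass, which is C𝄪.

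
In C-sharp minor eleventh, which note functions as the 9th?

D♯

C-sharp minor eleventh is built on C♯; its 9th is a major 9th above the root.
A second above C uses the letter D, and the major 9th above C♯ is D♯.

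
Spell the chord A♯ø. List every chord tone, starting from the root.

A#, C#, E, G#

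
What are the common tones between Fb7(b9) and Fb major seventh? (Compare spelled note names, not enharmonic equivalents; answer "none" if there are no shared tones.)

F♭, A♭, C♭

Fb7(b9): F♭ A♭ C♭ E𝄫 G𝄫
Fb major seventh: F♭ A♭ C♭ E♭
Common to both → F♭, A♭, C♭.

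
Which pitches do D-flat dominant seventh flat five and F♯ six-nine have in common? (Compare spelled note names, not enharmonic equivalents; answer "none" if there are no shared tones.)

D-flat dominant seventh flat five: D-flat F A-double-flat C-flat
F♯ six-nine: F-sharp A-sharp C-sharp D-sharp G-sharp
Common to both → none.

none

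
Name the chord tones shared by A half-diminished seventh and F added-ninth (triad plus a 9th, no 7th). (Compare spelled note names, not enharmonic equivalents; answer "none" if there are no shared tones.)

A half-diminished seventh = A, C, E-flat, G.
F added-ninth = F, A, C, G.
Shared: A, C, G.

A  C  G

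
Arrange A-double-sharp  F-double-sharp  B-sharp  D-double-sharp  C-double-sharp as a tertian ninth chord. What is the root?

Arranged so that each adjacent pair is a third by letter name: B-sharp – D-double-sharp – F-double-sharp – A-double-sharp – C-double-sharp.
The bottom of that stack, B-sharp, is the root (this is B-sharp major ninth).

B-sharp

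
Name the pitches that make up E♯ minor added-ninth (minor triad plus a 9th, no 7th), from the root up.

E#, G#, B#, F##

E♯ minor added-ninth: minor added-ninth on E#.
- root: E#
- minor 3rd: G#
- perfect 5th: B#
- major 9th: F##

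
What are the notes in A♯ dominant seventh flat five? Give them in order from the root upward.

A# C## E G#

Root A#, quality dominant seventh flat five:
root → A#
3rd (major 3rd) → C##
5th (diminished 5th) → E
7th (minor 7th) → G#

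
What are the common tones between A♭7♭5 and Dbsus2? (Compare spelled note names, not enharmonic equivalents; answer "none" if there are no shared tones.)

A♭7♭5 = Ab, C, Ebb, Gb.
Dbsus2 = Db, Eb, Ab.
Shared: Ab.

Ab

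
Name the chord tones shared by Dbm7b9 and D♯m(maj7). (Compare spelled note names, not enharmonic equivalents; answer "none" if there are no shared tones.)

Dbm7b9 = Db, Fb, Ab, Cb, Ebb.
D♯m(maj7) = D#, F#, A#, C##.
Shared: none.

none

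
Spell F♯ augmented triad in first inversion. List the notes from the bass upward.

A-sharp, C-double-sharp, F-sharp

F♯ augmented triad = F-sharp–A-sharp–C-double-sharp; first inversion → third (A-sharp) lowest.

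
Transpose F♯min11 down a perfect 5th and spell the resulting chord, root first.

A perfect 5th down from F# is B, so the new chord is B minor eleventh.
Root: B
Minor 3rd (3rd): D
Perfect 5th (5th): F#
Minor 7th (7th): A
Major 9th (9th): C#
Perfect 11th (11th): E

B  D  F#  A  C#  E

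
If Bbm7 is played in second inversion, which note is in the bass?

Bbm7 in root position is Bb–Db–F–Ab.
Second inversion places the fifth in the bass, which is F.

F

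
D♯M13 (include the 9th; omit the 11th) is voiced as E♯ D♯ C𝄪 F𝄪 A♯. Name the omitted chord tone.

B♯

D♯M13 = D♯, F𝄪, A♯, C𝄪, E♯, B♯. The voicing lacks the 13th (major 13th), B♯.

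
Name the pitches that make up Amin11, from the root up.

A  C  E  G  B  D

Root A, quality minor eleventh:
Root: A
Minor 3rd (3rd): C
Perfect 5th (5th): E
Minor 7th (7th): G
Major 9th (9th): B
Perfect 11th (11th): D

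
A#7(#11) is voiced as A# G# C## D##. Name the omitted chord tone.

E#

The full A#7(#11) chord is A#, C##, E#, G#, D##.
Comparing with the voicing, the perfect 5th (5th) — E# — is absent.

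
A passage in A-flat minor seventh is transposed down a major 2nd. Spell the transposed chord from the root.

A major 2nd down from Ab is Gb, so the new chord is Gb minor seventh.
root → Gb
3rd (minor 3rd) → Bbb
5th (perfect 5th) → Db
7th (minor 7th) → Fb

Gb – Bbb – Db – Fb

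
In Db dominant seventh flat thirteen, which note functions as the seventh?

Cb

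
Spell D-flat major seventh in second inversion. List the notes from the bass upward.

In root position, D-flat major seventh is Db–F–Ab–C.
Second inversion puts the fifth (Ab) in the bass.

Ab, C, Db, F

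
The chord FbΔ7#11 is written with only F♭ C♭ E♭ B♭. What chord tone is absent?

The full FbΔ7#11 chord is F♭, A♭, C♭, E♭, B♭.
Comparing with the voicing, the major 3rd (3rd) — A♭ — is absent.

A♭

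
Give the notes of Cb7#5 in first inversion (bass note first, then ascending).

In root position, Cb7#5 is C♭–E♭–G–B𝄫.
First inversion puts the third (E♭) in the bass.

E♭, G, B𝄫, C♭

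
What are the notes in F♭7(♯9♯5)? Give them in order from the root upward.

Root Fb, quality dominant seventh sharp nine sharp five:
Root: Fb
Major 3rd (3rd): Ab
Augmented 5th (5th): C
Minor 7th (7th): Ebb
Augmented 9th (9th): G

Fb, Ab, C, Ebb, G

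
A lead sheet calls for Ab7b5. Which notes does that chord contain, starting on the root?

Ab7b5 is a dominant seventh flat five built on Ab.
- root: Ab
- major 3rd: C
- diminished 5th: Ebb
- minor 7th: Gb

Ab  C  Ebb  Gb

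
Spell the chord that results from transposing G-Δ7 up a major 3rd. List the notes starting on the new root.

Transposed root: G → B (major 3rd up). So we spell B minor-major seventh:
B — root
D — minor 3rd
F# — perfect 5th
A# — major 7th

B  D  F#  A#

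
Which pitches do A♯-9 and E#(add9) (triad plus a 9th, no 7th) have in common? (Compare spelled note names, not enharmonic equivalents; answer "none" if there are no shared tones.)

E# B#

A♯-9: A# C# E# G# B#
E#(add9): E# G## B# F##
Common to both → E#, B#.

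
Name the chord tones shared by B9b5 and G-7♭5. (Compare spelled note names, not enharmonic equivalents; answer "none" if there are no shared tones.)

B9b5: B D♯ F A C♯
G-7♭5: G B♭ D♭ F
Common to both → F.

F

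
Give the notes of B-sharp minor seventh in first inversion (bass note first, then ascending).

In root position, B-sharp minor seventh is B♯–D♯–F𝄪–A♯.
First inversion puts the third (D♯) in the bass.

D♯, F𝄪, A♯, B♯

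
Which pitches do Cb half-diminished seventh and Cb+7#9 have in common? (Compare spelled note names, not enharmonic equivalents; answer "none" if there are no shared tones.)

Cb half-diminished seventh: C♭ E𝄫 G𝄫 B𝄫
Cb+7#9: C♭ E♭ G B𝄫 D
Common to both → C♭, B𝄫.

C♭, B𝄫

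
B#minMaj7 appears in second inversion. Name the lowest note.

F##

B#minMaj7 = B#–D#–F##–A##. Second inversion → fifth in the bass = F##.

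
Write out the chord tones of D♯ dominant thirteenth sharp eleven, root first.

D#, F##, A#, C#, E#, G##, B#

Root D#, quality dominant thirteenth sharp eleven:
root → D#
3rd (major 3rd) → F##
5th (perfect 5th) → A#
7th (minor 7th) → C#
9th (major 9th) → E#
11th (augmented 11th) → G##
13th (major 13th) → B#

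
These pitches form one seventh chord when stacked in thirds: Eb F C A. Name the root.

Stacking in thirds gives F – A – C – Eb, so F is the root — F dominant seventh.

F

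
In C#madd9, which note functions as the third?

E

C#madd9 is built on C#; its 3rd is a minor 3rd above the root.
A third above C uses the letter E, and the minor 3rd above C# is E.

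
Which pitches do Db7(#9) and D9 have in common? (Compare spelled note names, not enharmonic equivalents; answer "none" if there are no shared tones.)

E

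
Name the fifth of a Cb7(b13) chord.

Gb

Root of Cb7(b13) = Cb. The 5th is a perfect 5th: Cb up a perfect 5th → Gb.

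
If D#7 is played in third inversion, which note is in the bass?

C#

D#7 = D#–F##–A#–C#. Third inversion → seventh in the bass = C#.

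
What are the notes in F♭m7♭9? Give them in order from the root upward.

Fb, Abb, Cb, Ebb, Gbb

Root Fb, quality minor seventh flat nine:
- root: Fb
- minor 3rd: Abb
- perfect 5th: Cb
- minor 7th: Ebb
- minor 9th: Gbb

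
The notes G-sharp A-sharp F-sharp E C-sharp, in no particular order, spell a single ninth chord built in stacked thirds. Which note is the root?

F-sharp

Arranged so that each adjacent pair is a third by letter name: F-sharp – A-sharp – C-sharp – E – G-sharp.
The bottom of that stack, F-sharp, is the root (this is F-sharp dominant ninth).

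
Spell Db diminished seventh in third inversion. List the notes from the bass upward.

C-double-flat  D-flat  F-flat  A-double-flat

In root position, Db diminished seventh is D-flat–F-flat–A-double-flat–C-double-flat.
Third inversion puts the seventh (C-double-flat) in the bass.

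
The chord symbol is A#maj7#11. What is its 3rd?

C𝄪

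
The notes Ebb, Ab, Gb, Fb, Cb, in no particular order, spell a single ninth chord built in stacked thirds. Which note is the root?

Fb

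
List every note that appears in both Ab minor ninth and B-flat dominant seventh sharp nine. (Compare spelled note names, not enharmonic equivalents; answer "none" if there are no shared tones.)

A-flat  B-flat

Ab minor ninth: A-flat C-flat E-flat G-flat B-flat
B-flat dominant seventh sharp nine: B-flat D F A-flat C-sharp
Common to both → A-flat, B-flat.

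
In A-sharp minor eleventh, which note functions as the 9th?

B#

Root of A-sharp minor eleventh = A#. The 9th is a major 9th: A# up a major 9th → B#.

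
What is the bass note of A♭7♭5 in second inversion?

A♭7♭5 in root position is Ab–C–Ebb–Gb.
Second inversion places the fifth in the bass, which is Ebb.

Ebb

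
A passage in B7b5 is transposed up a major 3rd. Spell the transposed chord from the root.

A major 3rd up from B is D#, so the new chord is D# dominant seventh flat five.
root → D#
3rd (major 3rd) → F##
5th (diminished 5th) → A
7th (minor 7th) → C#

D# – F## – A – C#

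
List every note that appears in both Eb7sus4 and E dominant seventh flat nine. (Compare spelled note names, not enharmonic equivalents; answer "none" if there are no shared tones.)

Eb7sus4: Eb Ab Bb Db
E dominant seventh flat nine: E G# B D F
Common to both → none.

none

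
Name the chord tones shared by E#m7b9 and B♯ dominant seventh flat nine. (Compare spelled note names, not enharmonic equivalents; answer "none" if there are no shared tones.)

B#

E#m7b9 = E#, G#, B#, D#, F#.
B♯ dominant seventh flat nine = B#, D##, F##, A#, C#.
Shared: B#.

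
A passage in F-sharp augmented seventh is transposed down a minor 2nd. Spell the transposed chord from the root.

F-sharp down a minor 2nd → E-sharp. New chord: E-sharp augmented seventh.
E-sharp — root
G-double-sharp — major 3rd
B-double-sharp — augmented 5th
D-sharp — minor 7th

E-sharp, G-double-sharp, B-double-sharp, D-sharp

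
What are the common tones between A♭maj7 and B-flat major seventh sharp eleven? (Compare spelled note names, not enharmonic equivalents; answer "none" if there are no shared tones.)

none

A♭maj7: Ab C Eb G
B-flat major seventh sharp eleven: Bb D F A E
Common to both → none.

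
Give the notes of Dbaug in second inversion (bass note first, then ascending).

A, Db, F

Dbaug = Db–F–A; second inversion → fifth (A) lowest.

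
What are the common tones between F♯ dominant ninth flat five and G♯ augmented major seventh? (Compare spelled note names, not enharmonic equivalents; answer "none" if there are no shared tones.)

F♯ dominant ninth flat five: F-sharp A-sharp C E G-sharp
G♯ augmented major seventh: G-sharp B-sharp D-double-sharp F-double-sharp
Common to both → G-sharp.

G-sharp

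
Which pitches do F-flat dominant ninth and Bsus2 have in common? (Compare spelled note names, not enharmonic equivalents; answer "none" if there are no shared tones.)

F-flat dominant ninth = Fb, Ab, Cb, Ebb, Gb.
Bsus2 = B, C#, F#.
Shared: none.

none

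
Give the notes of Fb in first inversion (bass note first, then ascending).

A♭  C♭  F♭

Fb = F♭–A♭–C♭; first inversion → third (A♭) lowest.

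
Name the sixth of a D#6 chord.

B♯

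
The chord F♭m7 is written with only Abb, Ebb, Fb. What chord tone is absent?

F♭m7 = Fb, Abb, Cb, Ebb. The voicing lacks the 5th (perfect 5th), Cb.

Cb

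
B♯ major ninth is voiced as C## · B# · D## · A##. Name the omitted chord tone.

B♯ major ninth = B#, D##, F##, A##, C##. The voicing lacks the 5th (perfect 5th), F##.

F##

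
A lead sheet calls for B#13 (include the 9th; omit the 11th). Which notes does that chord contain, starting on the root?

B#  D##  F##  A#  C##  G##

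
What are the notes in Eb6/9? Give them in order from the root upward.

Eb6/9 is a six-nine built on Eb.
Eb — root
G — major 3rd
Bb — perfect 5th
C — major 6th
F — major 9th

Eb G Bb C F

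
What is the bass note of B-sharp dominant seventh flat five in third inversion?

A♯

B-sharp dominant seventh flat five = B♯–D𝄪–F♯–A♯. Third inversion → seventh in the bass = A♯.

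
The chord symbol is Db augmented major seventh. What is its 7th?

Db augmented major seventh is built on D-flat; its 7th is a major 7th above the root.
A seventh above D uses the letter C, and the major 7th above D-flat is C.

C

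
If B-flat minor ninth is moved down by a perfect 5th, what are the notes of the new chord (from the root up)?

Transposed root: B-flat → E-flat (perfect 5th down). So we spell E-flat minor ninth:
- root: E-flat
- minor 3rd: G-flat
- perfect 5th: B-flat
- minor 7th: D-flat
- major 9th: F

E-flat, G-flat, B-flat, D-flat, F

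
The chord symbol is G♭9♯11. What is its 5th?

D♭

Root of G♭9♯11 = G♭. The 5th is a perfect 5th: G♭ up a perfect 5th → D♭.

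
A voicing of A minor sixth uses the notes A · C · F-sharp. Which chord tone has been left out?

E

The full A minor sixth chord is A, C, E, F-sharp.
Comparing with the voicing, the perfect 5th (5th) — E — is absent.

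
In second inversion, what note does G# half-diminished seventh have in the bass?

G# half-diminished seventh = G-sharp–B–D–F-sharp. Second inversion → fifth in the bass = D.

D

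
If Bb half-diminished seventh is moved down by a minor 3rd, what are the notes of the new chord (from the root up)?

Bb down a minor 3rd → G. New chord: G half-diminished seventh.
- root: G
- minor 3rd: Bb
- diminished 5th: Db
- minor 7th: F

G  Bb  Db  F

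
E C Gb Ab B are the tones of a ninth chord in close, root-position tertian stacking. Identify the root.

Ab

Arranged so that each adjacent pair is a third by letter name: Ab – C – E – Gb – B.
The bottom of that stack, Ab, is the root (this is Ab dominant seventh sharp nine sharp five).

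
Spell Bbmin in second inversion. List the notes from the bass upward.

F Bb Db

Bbmin = Bb–Db–F; second inversion → fifth (F) lowest.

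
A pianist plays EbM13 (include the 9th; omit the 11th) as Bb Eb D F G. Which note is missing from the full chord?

EbM13 = Eb, G, Bb, D, F, C. The voicing lacks the 13th (major 13th), C.

C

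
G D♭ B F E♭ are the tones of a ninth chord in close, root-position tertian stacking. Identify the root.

Arranged so that each adjacent pair is a third by letter name: E♭ – G – B – D♭ – F.
The bottom of that stack, E♭, is the root (this is E♭ dominant ninth sharp five).

E♭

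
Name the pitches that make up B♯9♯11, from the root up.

Root B♯, quality dominant ninth sharp eleven:
- root: B♯
- major 3rd: D𝄪
- perfect 5th: F𝄪
- minor 7th: A♯
- major 9th: C𝄪
- augmented 11th: E𝄪

B♯, D𝄪, F𝄪, A♯, C𝄪, E𝄪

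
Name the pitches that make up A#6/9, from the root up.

Root A#, quality six-nine:
root → A#
3rd (major 3rd) → C##
5th (perfect 5th) → E#
6th (major 6th) → F##
9th (major 9th) → B#

A#, C##, E#, F##, B#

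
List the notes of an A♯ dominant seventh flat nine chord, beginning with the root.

A♯ dominant seventh flat nine is a dominant seventh flat nine built on A♯.
A♯ — root
C𝄪 — major 3rd
E♯ — perfect 5th
G♯ — minor 7th
B — minor 9th

A♯, C𝄪, E♯, G♯, B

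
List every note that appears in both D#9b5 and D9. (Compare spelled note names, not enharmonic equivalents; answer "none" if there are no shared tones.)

D#9b5 = D♯, F𝄪, A, C♯, E♯.
D9 = D, F♯, A, C, E.
Shared: A.

A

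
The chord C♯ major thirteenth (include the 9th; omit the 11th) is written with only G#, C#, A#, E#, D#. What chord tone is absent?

B#

The full C♯ major thirteenth chord is C#, E#, G#, B#, D#, A#.
Comparing with the voicing, the major 7th (7th) — B# — is absent.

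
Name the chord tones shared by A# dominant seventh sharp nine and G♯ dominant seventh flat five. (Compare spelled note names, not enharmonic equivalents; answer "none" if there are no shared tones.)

G-sharp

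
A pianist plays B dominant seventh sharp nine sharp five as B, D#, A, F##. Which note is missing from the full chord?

C##

B dominant seventh sharp nine sharp five = B, D#, F##, A, C##. The voicing lacks the 9th (augmented 9th), C##.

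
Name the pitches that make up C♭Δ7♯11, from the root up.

Cb Eb Gb Bb F

C♭Δ7♯11: major seventh sharp eleven on Cb.
root → Cb
3rd (major 3rd) → Eb
5th (perfect 5th) → Gb
7th (major 7th) → Bb
11th (augmented 11th) → F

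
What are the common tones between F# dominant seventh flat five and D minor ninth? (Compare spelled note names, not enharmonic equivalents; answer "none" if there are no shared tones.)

C, E

F# dominant seventh flat five = F-sharp, A-sharp, C, E.
D minor ninth = D, F, A, C, E.
Shared: C, E.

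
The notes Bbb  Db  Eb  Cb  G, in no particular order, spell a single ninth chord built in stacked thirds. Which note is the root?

Stacking in thirds gives Cb – Eb – G – Bbb – Db, so Cb is the root — Cb dominant ninth sharp five.

Cb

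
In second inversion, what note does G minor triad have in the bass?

G minor triad in root position is G–B-flat–D.
Second inversion places the fifth in the bass, which is D.

D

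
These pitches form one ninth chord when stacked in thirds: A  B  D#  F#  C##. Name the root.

B

Arranged so that each adjacent pair is a third by letter name: B – D# – F# – A – C##.
The bottom of that stack, B, is the root (this is B dominant seventh sharp nine).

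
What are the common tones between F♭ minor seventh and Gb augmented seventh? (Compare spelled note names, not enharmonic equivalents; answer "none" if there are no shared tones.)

F-flat

F♭ minor seventh = F-flat, A-double-flat, C-flat, E-double-flat.
Gb augmented seventh = G-flat, B-flat, D, F-flat.
Shared: F-flat.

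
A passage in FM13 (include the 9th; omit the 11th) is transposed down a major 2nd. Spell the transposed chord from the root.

Eb G Bb D F C

Transposed root: F → Eb (major 2nd down). So we spell Eb major thirteenth:
Root: Eb
Major 3rd (3rd): G
Perfect 5th (5th): Bb
Major 7th (7th): D
Major 9th (9th): F
Major 13th (13th): C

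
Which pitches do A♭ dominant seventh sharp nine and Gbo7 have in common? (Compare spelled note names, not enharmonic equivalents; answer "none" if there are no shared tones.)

Gb

A♭ dominant seventh sharp nine: Ab C Eb Gb B
Gbo7: Gb Bbb Dbb Fbb
Common to both → Gb.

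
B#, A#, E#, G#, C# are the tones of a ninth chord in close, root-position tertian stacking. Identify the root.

A#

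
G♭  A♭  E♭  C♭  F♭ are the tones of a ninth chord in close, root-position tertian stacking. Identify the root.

F♭

Stacking in thirds gives F♭ – A♭ – C♭ – E♭ – G♭, so F♭ is the root — F♭ major ninth.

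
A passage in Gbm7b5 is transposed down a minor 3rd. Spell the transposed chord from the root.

Eb – Gb – Bbb – Db

A minor 3rd down from Gb is Eb, so the new chord is Eb half-diminished seventh.
Eb — root
Gb — minor 3rd
Bbb — diminished 5th
Db — minor 7th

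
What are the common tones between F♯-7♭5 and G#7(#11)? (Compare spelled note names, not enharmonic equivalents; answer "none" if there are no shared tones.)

F#

F♯-7♭5: F# A C E
G#7(#11): G# B# D# F# C##
Common to both → F#.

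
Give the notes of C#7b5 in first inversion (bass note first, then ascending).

C#7b5 = C#–E#–G–B; first inversion → third (E#) lowest.

E#, G, B, C#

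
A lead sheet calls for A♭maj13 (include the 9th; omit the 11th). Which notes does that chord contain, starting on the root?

Root Ab, quality major thirteenth:
Root: Ab
Major 3rd (3rd): C
Perfect 5th (5th): Eb
Major 7th (7th): G
Major 9th (9th): Bb
Major 13th (13th): F

Ab, C, Eb, G, Bb, F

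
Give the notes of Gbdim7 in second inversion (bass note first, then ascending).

In root position, Gbdim7 is G♭–B𝄫–D𝄫–F𝄫.
Second inversion puts the fifth (D𝄫) in the bass.

D𝄫 – F𝄫 – G♭ – B𝄫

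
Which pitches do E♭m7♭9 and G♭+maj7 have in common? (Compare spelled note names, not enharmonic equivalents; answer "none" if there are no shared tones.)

Gb  Bb

E♭m7♭9 = Eb, Gb, Bb, Db, Fb.
G♭+maj7 = Gb, Bb, D, F.
Shared: Gb, Bb.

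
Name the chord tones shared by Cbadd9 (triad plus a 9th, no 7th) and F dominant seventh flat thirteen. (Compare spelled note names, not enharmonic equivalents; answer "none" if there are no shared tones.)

Eb – Db

Cbadd9 = Cb, Eb, Gb, Db.
F dominant seventh flat thirteen = F, A, C, Eb, Db.
Shared: Eb, Db.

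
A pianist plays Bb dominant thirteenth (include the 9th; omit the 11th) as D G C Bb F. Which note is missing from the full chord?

The full Bb dominant thirteenth chord is Bb, D, F, Ab, C, G.
Comparing with the voicing, the minor 7th (7th) — Ab — is absent.

Ab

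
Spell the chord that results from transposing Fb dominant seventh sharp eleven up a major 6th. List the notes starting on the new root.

F-flat up a major 6th → D-flat. New chord: D-flat dominant seventh sharp eleven.
Root: D-flat
Major 3rd (3rd): F
Perfect 5th (5th): A-flat
Minor 7th (7th): C-flat
Augmented 11th (11th): G

D-flat – F – A-flat – C-flat – G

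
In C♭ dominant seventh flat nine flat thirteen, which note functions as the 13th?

Root of C♭ dominant seventh flat nine flat thirteen = C-flat. The 13th is a minor 13th: C-flat up a minor 13th → A-double-flat.

A-double-flat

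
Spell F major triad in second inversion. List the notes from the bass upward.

C – F – A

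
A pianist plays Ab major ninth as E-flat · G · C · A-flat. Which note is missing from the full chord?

The full Ab major ninth chord is A-flat, C, E-flat, G, B-flat.
Comparing with the voicing, the major 9th (9th) — B-flat — is absent.

B-flat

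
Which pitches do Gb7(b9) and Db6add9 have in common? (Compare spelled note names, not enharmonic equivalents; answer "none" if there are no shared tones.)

B♭  D♭

Gb7(b9): G♭ B♭ D♭ F♭ A𝄫
Db6add9: D♭ F A♭ B♭ E♭
Common to both → B♭, D♭.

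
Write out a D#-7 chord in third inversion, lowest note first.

C#, D#, F#, A#

D#-7 = D#–F#–A#–C#; third inversion → seventh (C#) lowest.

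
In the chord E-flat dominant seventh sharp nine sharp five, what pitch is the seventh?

D-flat

Root of E-flat dominant seventh sharp nine sharp five = E-flat. The 7th is a minor 7th: E-flat up a minor 7th → D-flat.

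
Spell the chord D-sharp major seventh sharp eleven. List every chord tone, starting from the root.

D-sharp major seventh sharp eleven: major seventh sharp eleven on D♯.
Root: D♯
Major 3rd (3rd): F𝄪
Perfect 5th (5th): A♯
Major 7th (7th): C𝄪
Augmented 11th (11th): G𝄪

D♯, F𝄪, A♯, C𝄪, G𝄪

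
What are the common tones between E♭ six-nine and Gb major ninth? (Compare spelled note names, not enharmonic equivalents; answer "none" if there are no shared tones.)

B-flat  F

E♭ six-nine = E-flat, G, B-flat, C, F.
Gb major ninth = G-flat, B-flat, D-flat, F, A-flat.
Shared: B-flat, F.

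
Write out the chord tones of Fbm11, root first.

Fbm11 is a minor eleventh built on Fb.
root → Fb
3rd (minor 3rd) → Abb
5th (perfect 5th) → Cb
7th (minor 7th) → Ebb
9th (major 9th) → Gb
11th (perfect 11th) → Bbb

Fb Abb Cb Ebb Gb Bbb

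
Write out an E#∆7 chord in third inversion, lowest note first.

D## E# G## B#

In root position, E#∆7 is E#–G##–B#–D##.
Third inversion puts the seventh (D##) in the bass.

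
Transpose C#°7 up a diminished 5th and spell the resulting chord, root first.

G, Bb, Db, Fb

C# up a diminished 5th → G. New chord: G diminished seventh.
Root: G
Minor 3rd (3rd): Bb
Diminished 5th (5th): Db
Diminished 7th (7th): Fb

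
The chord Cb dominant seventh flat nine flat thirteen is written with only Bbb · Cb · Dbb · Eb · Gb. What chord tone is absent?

The full Cb dominant seventh flat nine flat thirteen chord is Cb, Eb, Gb, Bbb, Dbb, Abb.
Comparing with the voicing, the minor 13th (13th) — Abb — is absent.

Abb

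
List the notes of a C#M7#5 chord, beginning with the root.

C#, E#, G##, B#

Root C#, quality augmented major seventh:
Root: C#
Major 3rd (3rd): E#
Augmented 5th (5th): G##
Major 7th (7th): B#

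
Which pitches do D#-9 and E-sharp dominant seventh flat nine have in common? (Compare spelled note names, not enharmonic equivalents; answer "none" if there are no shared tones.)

D# F# E#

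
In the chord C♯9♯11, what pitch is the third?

C♯9♯11 is built on C#; its 3rd is a major 3rd above the root.
A third above C uses the letter E, and the major 3rd above C# is E#.

E#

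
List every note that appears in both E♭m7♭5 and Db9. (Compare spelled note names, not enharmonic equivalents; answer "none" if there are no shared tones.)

E♭m7♭5 = Eb, Gb, Bbb, Db.
Db9 = Db, F, Ab, Cb, Eb.
Shared: Eb, Db.

Eb, Db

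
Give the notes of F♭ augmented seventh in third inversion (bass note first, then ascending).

Ebb Fb Ab C

F♭ augmented seventh = Fb–Ab–C–Ebb; third inversion → seventh (Ebb) lowest.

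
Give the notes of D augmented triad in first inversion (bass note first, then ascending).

F♯  A♯  D

In root position, D augmented triad is D–F♯–A♯.
First inversion puts the third (F♯) in the bass.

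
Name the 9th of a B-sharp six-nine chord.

C-double-sharp

B-sharp six-nine is built on B-sharp; its 9th is a major 9th above the root.
A second above B uses the letter C, and the major 9th above B-sharp is C-double-sharp.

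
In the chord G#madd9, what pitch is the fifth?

Root of G#madd9 = G#. The 5th is a perfect 5th: G# up a perfect 5th → D#.

D#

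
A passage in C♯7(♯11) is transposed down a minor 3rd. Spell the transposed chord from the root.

Transposed root: C♯ → A♯ (minor 3rd down). So we spell A♯ dominant seventh sharp eleven:
A♯ — root
C𝄪 — major 3rd
E♯ — perfect 5th
G♯ — minor 7th
D𝄪 — augmented 11th

A♯ C𝄪 E♯ G♯ D𝄪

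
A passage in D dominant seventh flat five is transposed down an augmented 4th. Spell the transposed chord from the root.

Ab, C, Ebb, Gb

An augmented 4th down from D is Ab, so the new chord is Ab dominant seventh flat five.
- root: Ab
- major 3rd: C
- diminished 5th: Ebb
- minor 7th: Gb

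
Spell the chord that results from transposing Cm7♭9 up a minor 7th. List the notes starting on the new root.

Transposed root: C → Bb (minor 7th up). So we spell Bb minor seventh flat nine:
Root: Bb
Minor 3rd (3rd): Db
Perfect 5th (5th): F
Minor 7th (7th): Ab
Minor 9th (9th): Cb

Bb Db F Ab Cb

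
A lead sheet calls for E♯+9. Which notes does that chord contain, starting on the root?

Root E#, quality dominant ninth sharp five:
root → E#
3rd (major 3rd) → G##
5th (augmented 5th) → B##
7th (minor 7th) → D#
9th (major 9th) → F##

E# G## B## D# F##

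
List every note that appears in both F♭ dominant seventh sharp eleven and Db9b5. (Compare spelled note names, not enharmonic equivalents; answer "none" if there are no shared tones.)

C♭

F♭ dominant seventh sharp eleven = F♭, A♭, C♭, E𝄫, B♭.
Db9b5 = D♭, F, A𝄫, C♭, E♭.
Shared: C♭.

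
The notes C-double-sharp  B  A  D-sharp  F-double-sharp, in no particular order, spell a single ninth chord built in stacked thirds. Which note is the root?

Arranged so that each adjacent pair is a third by letter name: B – D-sharp – F-double-sharp – A – C-double-sharp.
The bottom of that stack, B, is the root (this is B dominant seventh sharp nine sharp five).

B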